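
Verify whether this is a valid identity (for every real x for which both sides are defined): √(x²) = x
No, this is NOT an identity.

Claim: √(x²) = x.
Test a specific point where both sides are defined: x = -2.
LHS = √(x²) ≈ 2.0000
RHS = x ≈ -2.0000
Since 2.0000 ≠ -2.0000, the equation fails at this point, so it cannot hold for every real x for which both sides are defined.
√(x²) = |x|, which differs from x whenever x < 0 (both sides are defined for every real x).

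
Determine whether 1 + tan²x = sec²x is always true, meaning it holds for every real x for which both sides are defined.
Claim: 1 + tan²x = sec²x.
Reasoning: Start from sin²x + cos²x = 1 and divide every term by cos²x (allowed wherever tan x and sec x are defined): tan²x + 1 = 1/cos²x = sec²x.
So the two sides agree for every real x for which both sides are defined.

Conclusion: Yes, this is an identity.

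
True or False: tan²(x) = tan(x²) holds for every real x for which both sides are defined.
False.

Claim: tan²(x) = tan(x²).
Test a specific point where both sides are defined: x = π/4.
LHS = tan²(x) ≈ 1.0000
RHS = tan(x²) ≈ 0.7092
Since 1.0000 ≠ 0.7092, the equation fails at this point, so it cannot hold for every real x for which both sides are defined.
tan²(x) means (tan x)², squaring the output; tan(x²) squares the input. These are different functions.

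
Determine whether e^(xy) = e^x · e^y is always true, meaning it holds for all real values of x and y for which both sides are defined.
No, this is NOT an identity.

Claim: e^(xy) = e^x · e^y.
Test a specific point where both sides are defined: x = -3, y = 3.
LHS = e^(xy) ≈ 0.0001
RHS = e^x · e^y ≈ 1.0000
Since 0.0001 ≠ 1.0000, the equation fails at this point, so it cannot hold for all real values of x and y for which both sides are defined.
e^x · e^y = e^(x+y), not e^(xy).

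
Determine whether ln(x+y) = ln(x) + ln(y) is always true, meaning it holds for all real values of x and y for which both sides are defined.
No, this is NOT an identity.

Claim: ln(x+y) = ln(x) + ln(y).
Test a specific point where both sides are defined: x = 5, y = 2.
LHS = ln(x+y) ≈ 1.9459
RHS = ln(x) + ln(y) ≈ 2.3026
Since 1.9459 ≠ 2.3026, the equation fails at this point, so it cannot hold for all real values of x and y for which both sides are defined.
ln(x) + ln(y) = ln(xy), not ln(x+y).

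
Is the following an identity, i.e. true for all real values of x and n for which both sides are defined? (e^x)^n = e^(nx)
Claim: (e^x)^n = e^(nx).
Reasoning: e^x is a positive real number, and for a positive base B and real exponent n, B^n = e^(n·ln B). With B = e^x, ln B = x, so (e^x)^n = e^(n·x).
So the two sides agree for all real values of x and n for which both sides are defined.

Conclusion: Yes, this is an identity.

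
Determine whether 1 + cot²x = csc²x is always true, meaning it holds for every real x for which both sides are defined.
Yes, this is an identity.

Claim: 1 + cot²x = csc²x.
Reasoning: Start from sin²x + cos²x = 1 and divide every term by sin²x (allowed wherever cot x and csc x are defined): 1 + cot²x = 1/sin²x = csc²x.
So the two sides agree for every real x for which both sides are defined.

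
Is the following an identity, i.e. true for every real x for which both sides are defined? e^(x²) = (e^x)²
No, this is NOT an identity.

Claim: e^(x²) = (e^x)².
Test a specific point where both sides are defined: x = 3/2.
LHS = e^(x²) ≈ 9.4877
RHS = (e^x)² ≈ 20.0855
Since 9.4877 ≠ 20.0855, the equation fails at this point, so it cannot hold for every real x for which both sides are defined.
(e^x)² = e^(2x), and 2x ≠ x² in general.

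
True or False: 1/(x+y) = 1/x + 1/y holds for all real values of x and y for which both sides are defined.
Claim: 1/(x+y) = 1/x + 1/y.
Test a specific point where both sides are defined: x = 1/2, y = 1.
LHS = 1/(x+y) ≈ 0.6667
RHS = 1/x + 1/y ≈ 3.0000
Since 0.6667 ≠ 3.0000, the equation fails at this point, so it cannot hold for all real values of x and y for which both sides are defined.
1/x + 1/y = (x+y)/(xy), which is not 1/(x+y).

Conclusion: False.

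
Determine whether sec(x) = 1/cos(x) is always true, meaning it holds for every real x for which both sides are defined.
Claim: sec(x) = 1/cos(x).
Reasoning: sec(x) is by definition the reciprocal of cos(x), wherever cos(x) ≠ 0.
So the two sides agree for every real x for which both sides are defined.

Conclusion: Yes, this is an identity.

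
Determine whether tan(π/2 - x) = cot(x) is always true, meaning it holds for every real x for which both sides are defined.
Yes, this is an identity.

Claim: tan(π/2 - x) = cot(x).
Reasoning: tan(π/2 - x) = sin(π/2 - x)/cos(π/2 - x) = cos(x)/sin(x) = cot(x), using the cofunction identities sin(π/2 - x) = cos(x) and cos(π/2 - x) = sin(x).
So the two sides agree for every real x for which both sides are defined.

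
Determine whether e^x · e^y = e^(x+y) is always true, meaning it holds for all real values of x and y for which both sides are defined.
Claim: e^x · e^y = e^(x+y).
Reasoning: This is the law of exponents for a common base: multiplying powers adds exponents. E.g. from the series, (Σ x^j/j!)(Σ y^k/k!) = Σ_m (Σ_{j+k=m} x^j y^k/(j!k!)) = Σ_m (x+y)^m/m! by the binomial theorem.
So the two sides agree for all real values of x and y for which both sides are defined.

Conclusion: Yes, this is an identity.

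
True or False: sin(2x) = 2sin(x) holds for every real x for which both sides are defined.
False.

Claim: sin(2x) = 2sin(x).
Test a specific point where both sides are defined: x = -π/2.
LHS = sin(2x) ≈ 0.0000
RHS = 2sin(x) ≈ -2.0000
Since 0.0000 ≠ -2.0000, the equation fails at this point, so it cannot hold for every real x for which both sides are defined.
The correct double-angle formula is sin(2x) = 2sin(x)cos(x).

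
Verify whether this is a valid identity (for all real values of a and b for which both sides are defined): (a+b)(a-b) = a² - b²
Claim: (a+b)(a-b) = a² - b².
Reasoning: Expand: (a+b)(a-b) = a² - ab + ba - b² = a² - b² (the cross terms cancel).
So the two sides agree for all real values of a and b for which both sides are defined.

Conclusion: Yes, this is an identity.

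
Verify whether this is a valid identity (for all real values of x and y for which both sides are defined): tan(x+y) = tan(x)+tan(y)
Claim: tan(x+y) = tan(x)+tan(y).
Test a specific point where both sides are defined: x = 3π/4, y = 2π/3.
LHS = tan(x+y) ≈ 3.7321
RHS = tan(x)+tan(y) ≈ -2.7321
Since 3.7321 ≠ -2.7321, the equation fails at this point, so it cannot hold for all real values of x and y for which both sides are defined.
The correct formula is tan(x+y) = (tan(x) + tan(y))/(1 - tan(x)tan(y)).

Conclusion: No, this is NOT an identity.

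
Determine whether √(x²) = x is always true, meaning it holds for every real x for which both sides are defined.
Claim: √(x²) = x.
Test a specific point where both sides are defined: x = -2.
LHS = √(x²) ≈ 2.0000
RHS = x ≈ -2.0000
Since 2.0000 ≠ -2.0000, the equation fails at this point, so it cannot hold for every real x for which both sides are defined.
√(x²) = |x|, which differs from x whenever x < 0 (both sides are defined for every real x).

Conclusion: No, this is NOT an identity.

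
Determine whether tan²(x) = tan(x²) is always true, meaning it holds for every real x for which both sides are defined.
No, this is NOT an identity.

Claim: tan²(x) = tan(x²).
Test a specific point where both sides are defined: x = π/6.
LHS = tan²(x) ≈ 0.3333
RHS = tan(x²) ≈ 0.2812
Since 0.3333 ≠ 0.2812, the equation fails at this point, so it cannot hold for every real x for which both sides are defined.
tan²(x) means (tan x)², squaring the output; tan(x²) squares the input. These are different functions.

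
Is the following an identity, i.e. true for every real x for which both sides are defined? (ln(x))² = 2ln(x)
Claim: (ln(x))² = 2ln(x).
Test a specific point where both sides are defined: x = 3.
LHS = (ln(x))² ≈ 1.2069
RHS = 2ln(x) ≈ 2.1972
Since 1.2069 ≠ 2.1972, the equation fails at this point, so it cannot hold for every real x for which both sides are defined.
2ln(x) equals ln(x²), which is not the same as (ln x)².

Conclusion: No, this is NOT an identity.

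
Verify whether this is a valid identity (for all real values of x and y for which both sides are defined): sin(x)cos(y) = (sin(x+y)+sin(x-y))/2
Claim: sin(x)cos(y) = (sin(x+y)+sin(x-y))/2.
Reasoning: sin(x+y) = sin(x)cos(y) + cos(x)sin(y) and sin(x-y) = sin(x)cos(y) - cos(x)sin(y). Adding, sin(x+y) + sin(x-y) = 2sin(x)cos(y); divide by 2.
So the two sides agree for all real values of x and y for which both sides are defined.

Conclusion: Yes, this is an identity.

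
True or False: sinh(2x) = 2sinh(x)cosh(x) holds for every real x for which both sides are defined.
Claim: sinh(2x) = 2sinh(x)cosh(x).
Reasoning: 2sinh(x)cosh(x) = 2 · (e^x - e^-x)/2 · (e^x + e^-x)/2 = (e^(2x) - e^(-2x))/2 = sinh(2x).
So the two sides agree for every real x for which both sides are defined.

Conclusion: True.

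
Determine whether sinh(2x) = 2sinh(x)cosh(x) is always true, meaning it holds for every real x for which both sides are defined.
Yes, this is an identity.

Claim: sinh(2x) = 2sinh(x)cosh(x).
Reasoning: 2sinh(x)cosh(x) = 2 · (e^x - e^-x)/2 · (e^x + e^-x)/2 = (e^(2x) - e^(-2x))/2 = sinh(2x).
So the two sides agree for every real x for which both sides are defined.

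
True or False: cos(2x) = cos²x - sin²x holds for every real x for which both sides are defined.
Claim: cos(2x) = cos²x - sin²x.
Reasoning: Put y = x in the addition formula cos(x+y) = cos(x)cos(y) - sin(x)sin(y): cos(2x) = cos²x - sin²x.
So the two sides agree for every real x for which both sides are defined.

Conclusion: True.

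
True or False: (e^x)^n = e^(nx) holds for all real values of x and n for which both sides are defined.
Claim: (e^x)^n = e^(nx).
Reasoning: e^x is a positive real number, and for a positive base B and real exponent n, B^n = e^(n·ln B). With B = e^x, ln B = x, so (e^x)^n = e^(n·x).
So the two sides agree for all real values of x and n for which both sides are defined.

Conclusion: True.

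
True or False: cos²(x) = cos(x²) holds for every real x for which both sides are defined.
Claim: cos²(x) = cos(x²).
Test a specific point where both sides are defined: x = π/6.
LHS = cos²(x) ≈ 0.7500
RHS = cos(x²) ≈ 0.9627
Since 0.7500 ≠ 0.9627, the equation fails at this point, so it cannot hold for every real x for which both sides are defined.
cos²(x) means (cos x)², squaring the output; cos(x²) squares the input. These are different functions.

Conclusion: False.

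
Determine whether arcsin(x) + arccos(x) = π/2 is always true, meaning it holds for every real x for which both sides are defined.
Yes, this is an identity.

Claim: arcsin(x) + arccos(x) = π/2.
Reasoning: Both sides are defined for -1 ≤ x ≤ 1. Let θ = arcsin(x), so sin θ = x and θ ∈ [-π/2, π/2]. Then cos(π/2 - θ) = sin θ = x and π/2 - θ ∈ [0, π], which is exactly the range of arccos, so arccos(x) = π/2 - θ. Adding: arcsin(x) + arccos(x) = θ + (π/2 - θ) = π/2.
So the two sides agree for every real x for which both sides are defined.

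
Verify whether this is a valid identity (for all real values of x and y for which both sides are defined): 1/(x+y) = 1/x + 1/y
No, this is NOT an identity.

Claim: 1/(x+y) = 1/x + 1/y.
Test a specific point where both sides are defined: x = 5, y = 2.
LHS = 1/(x+y) ≈ 0.1429
RHS = 1/x + 1/y ≈ 0.7000
Since 0.1429 ≠ 0.7000, the equation fails at this point, so it cannot hold for all real values of x and y for which both sides are defined.
1/x + 1/y = (x+y)/(xy), which is not 1/(x+y).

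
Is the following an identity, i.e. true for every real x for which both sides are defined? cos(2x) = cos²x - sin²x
Yes, this is an identity.

Claim: cos(2x) = cos²x - sin²x.
Reasoning: Put y = x in the addition formula cos(x+y) = cos(x)cos(y) - sin(x)sin(y): cos(2x) = cos²x - sin²x.
So the two sides agree for every real x for which both sides are defined.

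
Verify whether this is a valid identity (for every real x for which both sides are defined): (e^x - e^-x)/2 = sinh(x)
Claim: (e^x - e^-x)/2 = sinh(x).
Reasoning: This is exactly the definition of the hyperbolic sine: sinh(x) := (e^x - e^-x)/2.
So the two sides agree for every real x for which both sides are defined.

Conclusion: Yes, this is an identity.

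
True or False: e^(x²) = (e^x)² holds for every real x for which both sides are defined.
Claim: e^(x²) = (e^x)².
Test a specific point where both sides are defined: x = -1.
LHS = e^(x²) ≈ 2.7183
RHS = (e^x)² ≈ 0.1353
Since 2.7183 ≠ 0.1353, the equation fails at this point, so it cannot hold for every real x for which both sides are defined.
(e^x)² = e^(2x), and 2x ≠ x² in general.

Conclusion: False.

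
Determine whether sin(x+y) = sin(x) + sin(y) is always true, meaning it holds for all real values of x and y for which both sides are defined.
No, this is NOT an identity.

Claim: sin(x+y) = sin(x) + sin(y).
Test a specific point where both sides are defined: x = π/6, y = π/3.
LHS = sin(x+y) ≈ 1.0000
RHS = sin(x) + sin(y) ≈ 1.3660
Since 1.0000 ≠ 1.3660, the equation fails at this point, so it cannot hold for all real values of x and y for which both sides are defined.
The correct expansion is sin(x+y) = sin(x)cos(y) + cos(x)sin(y); sine is not additive.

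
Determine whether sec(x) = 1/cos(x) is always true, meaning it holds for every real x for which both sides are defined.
Claim: sec(x) = 1/cos(x).
Reasoning: sec(x) is by definition the reciprocal of cos(x), wherever cos(x) ≠ 0.
So the two sides agree for every real x for which both sides are defined.

Conclusion: Yes, this is an identity.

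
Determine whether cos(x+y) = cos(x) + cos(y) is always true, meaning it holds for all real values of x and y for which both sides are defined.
Claim: cos(x+y) = cos(x) + cos(y).
Test a specific point where both sides are defined: x = -π/4, y = π.
LHS = cos(x+y) ≈ -0.7071
RHS = cos(x) + cos(y) ≈ -0.2929
Since -0.7071 ≠ -0.2929, the equation fails at this point, so it cannot hold for all real values of x and y for which both sides are defined.
The correct expansion is cos(x+y) = cos(x)cos(y) - sin(x)sin(y); cosine is not additive.

Conclusion: No, this is NOT an identity.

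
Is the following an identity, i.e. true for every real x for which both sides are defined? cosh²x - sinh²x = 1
Yes, this is an identity.

Claim: cosh²x - sinh²x = 1.
Reasoning: With cosh(x) = (e^x + e^-x)/2 and sinh(x) = (e^x - e^-x)/2: cosh²x = (e^(2x) + 2 + e^(-2x))/4 and sinh²x = (e^(2x) - 2 + e^(-2x))/4. Subtracting leaves 4/4 = 1.
So the two sides agree for every real x for which both sides are defined.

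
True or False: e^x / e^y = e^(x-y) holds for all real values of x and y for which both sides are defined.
True.

Claim: e^x / e^y = e^(x-y).
Reasoning: 1/e^y = e^(-y), so e^x / e^y = e^x · e^(-y) = e^(x + (-y)) = e^(x-y) by the product rule for exponents.
So the two sides agree for all real values of x and y for which both sides are defined.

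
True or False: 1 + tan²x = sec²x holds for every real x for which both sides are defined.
Claim: 1 + tan²x = sec²x.
Reasoning: Start from sin²x + cos²x = 1 and divide every term by cos²x (allowed wherever tan x and sec x are defined): tan²x + 1 = 1/cos²x = sec²x.
So the two sides agree for every real x for which both sides are defined.

Conclusion: True.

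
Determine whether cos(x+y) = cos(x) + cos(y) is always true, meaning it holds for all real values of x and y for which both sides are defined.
No, this is NOT an identity.

Claim: cos(x+y) = cos(x) + cos(y).
Test a specific point where both sides are defined: x = π, y = π/2.
LHS = cos(x+y) ≈ 0.0000
RHS = cos(x) + cos(y) ≈ -1.0000
Since 0.0000 ≠ -1.0000, the equation fails at this point, so it cannot hold for all real values of x and y for which both sides are defined.
The correct expansion is cos(x+y) = cos(x)cos(y) - sin(x)sin(y); cosine is not additive.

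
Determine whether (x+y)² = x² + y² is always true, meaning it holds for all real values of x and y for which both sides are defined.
No, this is NOT an identity.

Claim: (x+y)² = x² + y².
Test a specific point where both sides are defined: x = 5, y = 2.
LHS = (x+y)² ≈ 49.0000
RHS = x² + y² ≈ 29.0000
Since 49.0000 ≠ 29.0000, the equation fails at this point, so it cannot hold for all real values of x and y for which both sides are defined.
The correct expansion is (x+y)² = x² + 2xy + y²; the cross term 2xy is missing.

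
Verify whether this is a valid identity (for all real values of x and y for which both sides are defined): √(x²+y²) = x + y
Claim: √(x²+y²) = x + y.
Test a specific point where both sides are defined: x = 1, y = 2.
LHS = √(x²+y²) ≈ 2.2361
RHS = x + y ≈ 3.0000
Since 2.2361 ≠ 3.0000, the equation fails at this point, so it cannot hold for all real values of x and y for which both sides are defined.
(x+y)² = x² + 2xy + y², not x² + y², so the square root does not split this way.

Conclusion: No, this is NOT an identity.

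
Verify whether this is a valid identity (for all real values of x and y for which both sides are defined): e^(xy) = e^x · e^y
Claim: e^(xy) = e^x · e^y.
Test a specific point where both sides are defined: x = 4, y = -1.
LHS = e^(xy) ≈ 0.0183
RHS = e^x · e^y ≈ 20.0855
Since 0.0183 ≠ 20.0855, the equation fails at this point, so it cannot hold for all real values of x and y for which both sides are defined.
e^x · e^y = e^(x+y), not e^(xy).

Conclusion: No, this is NOT an identity.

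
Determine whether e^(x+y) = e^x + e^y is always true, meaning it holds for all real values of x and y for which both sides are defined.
Claim: e^(x+y) = e^x + e^y.
Test a specific point where both sides are defined: x = 3/2, y = 3.
LHS = e^(x+y) ≈ 90.0171
RHS = e^x + e^y ≈ 24.5672
Since 90.0171 ≠ 24.5672, the equation fails at this point, so it cannot hold for all real values of x and y for which both sides are defined.
The correct rule is e^(x+y) = e^x · e^y (a product, not a sum).

Conclusion: No, this is NOT an identity.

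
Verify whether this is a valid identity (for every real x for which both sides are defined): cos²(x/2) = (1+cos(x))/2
Claim: cos²(x/2) = (1+cos(x))/2.
Reasoning: Use cos(2θ) = 2cos²θ - 1 with θ = x/2: cos(x) = 2cos²(x/2) - 1. Solving for cos²(x/2) gives (1 + cos(x))/2.
So the two sides agree for every real x for which both sides are defined.

Conclusion: Yes, this is an identity.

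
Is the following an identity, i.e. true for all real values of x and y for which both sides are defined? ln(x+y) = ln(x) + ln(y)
Claim: ln(x+y) = ln(x) + ln(y).
Test a specific point where both sides are defined: x = 3, y = 1/2.
LHS = ln(x+y) ≈ 1.2528
RHS = ln(x) + ln(y) ≈ 0.4055
Since 1.2528 ≠ 0.4055, the equation fails at this point, so it cannot hold for all real values of x and y for which both sides are defined.
ln(x) + ln(y) = ln(xy), not ln(x+y).

Conclusion: No, this is NOT an identity.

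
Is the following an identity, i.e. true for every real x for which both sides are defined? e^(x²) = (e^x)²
Claim: e^(x²) = (e^x)².
Test a specific point where both sides are defined: x = 1/2.
LHS = e^(x²) ≈ 1.2840
RHS = (e^x)² ≈ 2.7183
Since 1.2840 ≠ 2.7183, the equation fails at this point, so it cannot hold for every real x for which both sides are defined.
(e^x)² = e^(2x), and 2x ≠ x² in general.

Conclusion: No, this is NOT an identity.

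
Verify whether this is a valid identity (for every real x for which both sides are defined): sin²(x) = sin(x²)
Claim: sin²(x) = sin(x²).
Test a specific point where both sides are defined: x = -π/3.
LHS = sin²(x) ≈ 0.7500
RHS = sin(x²) ≈ 0.8897
Since 0.7500 ≠ 0.8897, the equation fails at this point, so it cannot hold for every real x for which both sides are defined.
sin²(x) means (sin x)², squaring the output; sin(x²) squares the input. These are different functions.

Conclusion: No, this is NOT an identity.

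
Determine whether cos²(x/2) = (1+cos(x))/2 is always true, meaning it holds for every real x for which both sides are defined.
Claim: cos²(x/2) = (1+cos(x))/2.
Reasoning: Use cos(2θ) = 2cos²θ - 1 with θ = x/2: cos(x) = 2cos²(x/2) - 1. Solving for cos²(x/2) gives (1 + cos(x))/2.
So the two sides agree for every real x for which both sides are defined.

Conclusion: Yes, this is an identity.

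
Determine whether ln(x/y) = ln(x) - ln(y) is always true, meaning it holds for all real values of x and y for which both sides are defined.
Yes, this is an identity.

Claim: ln(x/y) = ln(x) - ln(y).
Reasoning: Both sides are simultaneously defined only when x, y > 0. Write x = e^p, y = e^q. Then x/y = e^(p-q), so ln(x/y) = p - q = ln(x) - ln(y).
So the two sides agree for all real values of x and y for which both sides are defined.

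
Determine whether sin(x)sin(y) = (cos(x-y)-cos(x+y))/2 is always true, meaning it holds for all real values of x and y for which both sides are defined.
Yes, this is an identity.

Claim: sin(x)sin(y) = (cos(x-y)-cos(x+y))/2.
Reasoning: cos(x-y) = cos(x)cos(y) + sin(x)sin(y) and cos(x+y) = cos(x)cos(y) - sin(x)sin(y). Subtracting, cos(x-y) - cos(x+y) = 2sin(x)sin(y); divide by 2.
So the two sides agree for all real values of x and y for which both sides are defined.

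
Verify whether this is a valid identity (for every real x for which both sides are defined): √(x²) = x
No, this is NOT an identity.

Claim: √(x²) = x.
Test a specific point where both sides are defined: x = -2.
LHS = √(x²) ≈ 2.0000
RHS = x ≈ -2.0000
Since 2.0000 ≠ -2.0000, the equation fails at this point, so it cannot hold for every real x for which both sides are defined.
√(x²) = |x|, which differs from x whenever x < 0 (both sides are defined for every real x).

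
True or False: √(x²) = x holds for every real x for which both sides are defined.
False.

Claim: √(x²) = x.
Test a specific point where both sides are defined: x = -3.
LHS = √(x²) ≈ 3.0000
RHS = x ≈ -3.0000
Since 3.0000 ≠ -3.0000, the equation fails at this point, so it cannot hold for every real x for which both sides are defined.
√(x²) = |x|, which differs from x whenever x < 0 (both sides are defined for every real x).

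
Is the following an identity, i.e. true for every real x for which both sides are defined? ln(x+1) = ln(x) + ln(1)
Claim: ln(x+1) = ln(x) + ln(1).
Test a specific point where both sides are defined: x = 3/2.
LHS = ln(x+1) ≈ 0.9163
RHS = ln(x) + ln(1) ≈ 0.4055
Since 0.9163 ≠ 0.4055, the equation fails at this point, so it cannot hold for every real x for which both sides are defined.
ln(1) = 0, so the right side is just ln(x), which differs from ln(x+1).

Conclusion: No, this is NOT an identity.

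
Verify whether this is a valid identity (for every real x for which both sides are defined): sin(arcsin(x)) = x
Claim: sin(arcsin(x)) = x.
Reasoning: For -1 ≤ x ≤ 1 (where arcsin is defined), arcsin(x) is by definition an angle whose sine equals x. Taking the sine of that angle returns x. (Note the other order, arcsin(sin x) = x, is NOT an identity.)
So the two sides agree for every real x for which both sides are defined.

Conclusion: Yes, this is an identity.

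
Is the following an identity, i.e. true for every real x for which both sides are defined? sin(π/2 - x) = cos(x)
Claim: sin(π/2 - x) = cos(x).
Reasoning: Use sin(u - v) = sin(u)cos(v) - cos(u)sin(v) with u = π/2, v = x: sin(π/2)cos(x) - cos(π/2)sin(x) = 1·cos(x) - 0·sin(x) = cos(x).
So the two sides agree for every real x for which both sides are defined.

Conclusion: Yes, this is an identity.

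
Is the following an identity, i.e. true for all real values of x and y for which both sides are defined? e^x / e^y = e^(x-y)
Yes, this is an identity.

Claim: e^x / e^y = e^(x-y).
Reasoning: 1/e^y = e^(-y), so e^x / e^y = e^x · e^(-y) = e^(x + (-y)) = e^(x-y) by the product rule for exponents.
So the two sides agree for all real values of x and y for which both sides are defined.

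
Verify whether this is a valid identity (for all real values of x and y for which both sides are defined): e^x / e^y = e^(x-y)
Yes, this is an identity.

Claim: e^x / e^y = e^(x-y).
Reasoning: 1/e^y = e^(-y), so e^x / e^y = e^x · e^(-y) = e^(x + (-y)) = e^(x-y) by the product rule for exponents.
So the two sides agree for all real values of x and y for which both sides are defined.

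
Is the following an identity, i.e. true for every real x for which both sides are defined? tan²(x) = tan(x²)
Claim: tan²(x) = tan(x²).
Test a specific point where both sides are defined: x = π/3.
LHS = tan²(x) ≈ 3.0000
RHS = tan(x²) ≈ 1.9485
Since 3.0000 ≠ 1.9485, the equation fails at this point, so it cannot hold for every real x for which both sides are defined.
tan²(x) means (tan x)², squaring the output; tan(x²) squares the input. These are different functions.

Conclusion: No, this is NOT an identity.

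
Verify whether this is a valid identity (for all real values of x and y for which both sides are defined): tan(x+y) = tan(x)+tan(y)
Claim: tan(x+y) = tan(x)+tan(y).
Test a specific point where both sides are defined: x = π/6, y = -π/3.
LHS = tan(x+y) ≈ -0.5774
RHS = tan(x)+tan(y) ≈ -1.1547
Since -0.5774 ≠ -1.1547, the equation fails at this point, so it cannot hold for all real values of x and y for which both sides are defined.
The correct formula is tan(x+y) = (tan(x) + tan(y))/(1 - tan(x)tan(y)).

Conclusion: No, this is NOT an identity.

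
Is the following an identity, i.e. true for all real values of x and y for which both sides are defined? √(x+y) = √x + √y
Claim: √(x+y) = √x + √y.
Test a specific point where both sides are defined: x = 4, y = 1/2.
LHS = √(x+y) ≈ 2.1213
RHS = √x + √y ≈ 2.7071
Since 2.1213 ≠ 2.7071, the equation fails at this point, so it cannot hold for all real values of x and y for which both sides are defined.
Squaring the right side gives x + 2√(xy) + y, not x + y.

Conclusion: No, this is NOT an identity.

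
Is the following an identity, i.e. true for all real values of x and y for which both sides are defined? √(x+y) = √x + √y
Claim: √(x+y) = √x + √y.
Test a specific point where both sides are defined: x = 5, y = 1.
LHS = √(x+y) ≈ 2.4495
RHS = √x + √y ≈ 3.2361
Since 2.4495 ≠ 3.2361, the equation fails at this point, so it cannot hold for all real values of x and y for which both sides are defined.
Squaring the right side gives x + 2√(xy) + y, not x + y.

Conclusion: No, this is NOT an identity.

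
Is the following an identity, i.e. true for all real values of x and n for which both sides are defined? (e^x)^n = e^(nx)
Yes, this is an identity.

Claim: (e^x)^n = e^(nx).
Reasoning: e^x is a positive real number, and for a positive base B and real exponent n, B^n = e^(n·ln B). With B = e^x, ln B = x, so (e^x)^n = e^(n·x).
So the two sides agree for all real values of x and n for which both sides are defined.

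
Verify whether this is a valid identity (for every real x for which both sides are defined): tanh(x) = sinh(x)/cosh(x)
Yes, this is an identity.

Claim: tanh(x) = sinh(x)/cosh(x).
Reasoning: tanh(x) is defined as sinh(x)/cosh(x) = (e^x - e^-x)/(e^x + e^-x); cosh(x) ≥ 1 is never zero, so this holds for every real x.
So the two sides agree for every real x for which both sides are defined.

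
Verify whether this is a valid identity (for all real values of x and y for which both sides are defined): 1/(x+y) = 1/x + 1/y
Claim: 1/(x+y) = 1/x + 1/y.
Test a specific point where both sides are defined: x = -3, y = -2.
LHS = 1/(x+y) ≈ -0.2000
RHS = 1/x + 1/y ≈ -0.8333
Since -0.2000 ≠ -0.8333, the equation fails at this point, so it cannot hold for all real values of x and y for which both sides are defined.
1/x + 1/y = (x+y)/(xy), which is not 1/(x+y).

Conclusion: No, this is NOT an identity.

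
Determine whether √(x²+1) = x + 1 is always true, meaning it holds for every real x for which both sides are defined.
No, this is NOT an identity.

Claim: √(x²+1) = x + 1.
Test a specific point where both sides are defined: x = -1.
LHS = √(x²+1) ≈ 1.4142
RHS = x + 1 ≈ 0.0000
Since 1.4142 ≠ 0.0000, the equation fails at this point, so it cannot hold for every real x for which both sides are defined.
(x+1)² = x² + 2x + 1 ≠ x² + 1 unless x = 0.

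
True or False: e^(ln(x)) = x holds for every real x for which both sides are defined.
Claim: e^(ln(x)) = x.
Reasoning: For x > 0, ln(x) is by definition the exponent p such that e^p = x. Raising e to that exponent therefore returns x: e^(ln x) = x.
So the two sides agree for every real x for which both sides are defined.

Conclusion: True.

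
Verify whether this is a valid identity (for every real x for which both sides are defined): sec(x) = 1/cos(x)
Yes, this is an identity.

Claim: sec(x) = 1/cos(x).
Reasoning: sec(x) is by definition the reciprocal of cos(x), wherever cos(x) ≠ 0.
So the two sides agree for every real x for which both sides are defined.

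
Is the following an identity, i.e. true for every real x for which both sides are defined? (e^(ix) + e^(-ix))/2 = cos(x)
Claim: (e^(ix) + e^(-ix))/2 = cos(x).
Reasoning: By Euler's formula e^(ix) = cos(x) + i·sin(x) and e^(-ix) = cos(x) - i·sin(x). Adding cancels the sine terms: e^(ix) + e^(-ix) = 2cos(x); divide by 2.
So the two sides agree for every real x for which both sides are defined.

Conclusion: Yes, this is an identity.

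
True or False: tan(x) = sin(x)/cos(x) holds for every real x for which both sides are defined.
Claim: tan(x) = sin(x)/cos(x).
Reasoning: For an angle x whose terminal point on the unit circle is (cos x, sin x), tan(x) is defined as the ratio (second coordinate)/(first coordinate) = sin(x)/cos(x), wherever cos(x) ≠ 0.
So the two sides agree for every real x for which both sides are defined.

Conclusion: True.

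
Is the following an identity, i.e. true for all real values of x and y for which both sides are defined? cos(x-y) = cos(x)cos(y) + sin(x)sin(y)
Claim: cos(x-y) = cos(x)cos(y) + sin(x)sin(y).
Reasoning: Replace y by -y in cos(x+y) = cos(x)cos(y) - sin(x)sin(y) and use cos(-y) = cos(y), sin(-y) = -sin(y): cos(x-y) = cos(x)cos(y) + sin(x)sin(y).
So the two sides agree for all real values of x and y for which both sides are defined.

Conclusion: Yes, this is an identity.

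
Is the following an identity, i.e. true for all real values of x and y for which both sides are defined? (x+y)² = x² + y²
No, this is NOT an identity.

Claim: (x+y)² = x² + y².
Test a specific point where both sides are defined: x = -3, y = 1/2.
LHS = (x+y)² ≈ 6.2500
RHS = x² + y² ≈ 9.2500
Since 6.2500 ≠ 9.2500, the equation fails at this point, so it cannot hold for all real values of x and y for which both sides are defined.
The correct expansion is (x+y)² = x² + 2xy + y²; the cross term 2xy is missing.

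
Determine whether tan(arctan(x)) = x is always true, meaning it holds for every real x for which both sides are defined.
Claim: tan(arctan(x)) = x.
Reasoning: For every real x, arctan(x) is by definition the angle in (-π/2, π/2) whose tangent equals x. Taking the tangent of that angle returns x.
So the two sides agree for every real x for which both sides are defined.

Conclusion: Yes, this is an identity.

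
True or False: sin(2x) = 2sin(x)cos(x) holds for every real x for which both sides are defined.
Claim: sin(2x) = 2sin(x)cos(x).
Reasoning: Put y = x in the addition formula sin(x+y) = sin(x)cos(y) + cos(x)sin(y): sin(2x) = sin(x)cos(x) + cos(x)sin(x) = 2sin(x)cos(x).
So the two sides agree for every real x for which both sides are defined.

Conclusion: True.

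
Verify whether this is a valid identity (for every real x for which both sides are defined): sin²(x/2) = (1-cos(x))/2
Claim: sin²(x/2) = (1-cos(x))/2.
Reasoning: Use cos(2θ) = 1 - 2sin²θ with θ = x/2: cos(x) = 1 - 2sin²(x/2). Solving for sin²(x/2) gives (1 - cos(x))/2.
So the two sides agree for every real x for which both sides are defined.

Conclusion: Yes, this is an identity.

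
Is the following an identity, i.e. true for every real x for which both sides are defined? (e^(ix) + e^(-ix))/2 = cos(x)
Yes, this is an identity.

Claim: (e^(ix) + e^(-ix))/2 = cos(x).
Reasoning: By Euler's formula e^(ix) = cos(x) + i·sin(x) and e^(-ix) = cos(x) - i·sin(x). Adding cancels the sine terms: e^(ix) + e^(-ix) = 2cos(x); divide by 2.
So the two sides agree for every real x for which both sides are defined.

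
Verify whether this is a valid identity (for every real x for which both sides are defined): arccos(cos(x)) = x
Claim: arccos(cos(x)) = x.
Test a specific point where both sides are defined: x = -π/3.
LHS = arccos(cos(x)) ≈ 1.0472
RHS = x ≈ -1.0472
Since 1.0472 ≠ -1.0472, the equation fails at this point, so it cannot hold for every real x for which both sides are defined.
arccos only returns values in [0, π], so arccos(cos(x)) = x holds only for x in that interval, not for all real x.

Conclusion: No, this is NOT an identity.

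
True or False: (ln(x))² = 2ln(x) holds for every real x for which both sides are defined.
False.

Claim: (ln(x))² = 2ln(x).
Test a specific point where both sides are defined: x = 2.
LHS = (ln(x))² ≈ 0.4805
RHS = 2ln(x) ≈ 1.3863
Since 0.4805 ≠ 1.3863, the equation fails at this point, so it cannot hold for every real x for which both sides are defined.
2ln(x) equals ln(x²), which is not the same as (ln x)².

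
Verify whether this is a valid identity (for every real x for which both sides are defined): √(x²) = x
No, this is NOT an identity.

Claim: √(x²) = x.
Test a specific point where both sides are defined: x = -3.
LHS = √(x²) ≈ 3.0000
RHS = x ≈ -3.0000
Since 3.0000 ≠ -3.0000, the equation fails at this point, so it cannot hold for every real x for which both sides are defined.
√(x²) = |x|, which differs from x whenever x < 0 (both sides are defined for every real x).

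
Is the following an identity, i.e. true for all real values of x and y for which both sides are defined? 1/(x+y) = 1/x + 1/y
No, this is NOT an identity.

Claim: 1/(x+y) = 1/x + 1/y.
Test a specific point where both sides are defined: x = -2, y = 1/2.
LHS = 1/(x+y) ≈ -0.6667
RHS = 1/x + 1/y ≈ 1.5000
Since -0.6667 ≠ 1.5000, the equation fails at this point, so it cannot hold for all real values of x and y for which both sides are defined.
1/x + 1/y = (x+y)/(xy), which is not 1/(x+y).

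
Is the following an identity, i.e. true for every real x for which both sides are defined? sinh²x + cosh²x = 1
No, this is NOT an identity.

Claim: sinh²x + cosh²x = 1.
Test a specific point where both sides are defined: x = 3/2.
LHS = sinh²x + cosh²x ≈ 10.0677
RHS = 1 ≈ 1.0000
Since 10.0677 ≠ 1.0000, the equation fails at this point, so it cannot hold for every real x for which both sides are defined.
The correct hyperbolic identity is cosh²x - sinh²x = 1 (a difference); the sum sinh²x + cosh²x equals cosh(2x).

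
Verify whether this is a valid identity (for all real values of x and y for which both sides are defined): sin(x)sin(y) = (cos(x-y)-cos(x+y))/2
Yes, this is an identity.

Claim: sin(x)sin(y) = (cos(x-y)-cos(x+y))/2.
Reasoning: cos(x-y) = cos(x)cos(y) + sin(x)sin(y) and cos(x+y) = cos(x)cos(y) - sin(x)sin(y). Subtracting, cos(x-y) - cos(x+y) = 2sin(x)sin(y); divide by 2.
So the two sides agree for all real values of x and y for which both sides are defined.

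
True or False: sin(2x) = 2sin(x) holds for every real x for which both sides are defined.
Claim: sin(2x) = 2sin(x).
Test a specific point where both sides are defined: x = -π/6.
LHS = sin(2x) ≈ -0.8660
RHS = 2sin(x) ≈ -1.0000
Since -0.8660 ≠ -1.0000, the equation fails at this point, so it cannot hold for every real x for which both sides are defined.
The correct double-angle formula is sin(2x) = 2sin(x)cos(x).

Conclusion: False.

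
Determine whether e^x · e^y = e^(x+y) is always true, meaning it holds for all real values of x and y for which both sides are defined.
Claim: e^x · e^y = e^(x+y).
Reasoning: This is the law of exponents for a common base: multiplying powers adds exponents. E.g. from the series, (Σ x^j/j!)(Σ y^k/k!) = Σ_m (Σ_{j+k=m} x^j y^k/(j!k!)) = Σ_m (x+y)^m/m! by the binomial theorem.
So the two sides agree for all real values of x and y for which both sides are defined.

Conclusion: Yes, this is an identity.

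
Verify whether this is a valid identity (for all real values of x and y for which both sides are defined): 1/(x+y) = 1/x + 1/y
Claim: 1/(x+y) = 1/x + 1/y.
Test a specific point where both sides are defined: x = 5, y = 1.
LHS = 1/(x+y) ≈ 0.1667
RHS = 1/x + 1/y ≈ 1.2000
Since 0.1667 ≠ 1.2000, the equation fails at this point, so it cannot hold for all real values of x and y for which both sides are defined.
1/x + 1/y = (x+y)/(xy), which is not 1/(x+y).

Conclusion: No, this is NOT an identity.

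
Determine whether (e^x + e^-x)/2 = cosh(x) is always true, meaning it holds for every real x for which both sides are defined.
Yes, this is an identity.

Claim: (e^x + e^-x)/2 = cosh(x).
Reasoning: This is exactly the definition of the hyperbolic cosine: cosh(x) := (e^x + e^-x)/2.
So the two sides agree for every real x for which both sides are defined.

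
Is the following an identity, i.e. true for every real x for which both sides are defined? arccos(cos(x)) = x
Claim: arccos(cos(x)) = x.
Test a specific point where both sides are defined: x = -π/2.
LHS = arccos(cos(x)) ≈ 1.5708
RHS = x ≈ -1.5708
Since 1.5708 ≠ -1.5708, the equation fails at this point, so it cannot hold for every real x for which both sides are defined.
arccos only returns values in [0, π], so arccos(cos(x)) = x holds only for x in that interval, not for all real x.

Conclusion: No, this is NOT an identity.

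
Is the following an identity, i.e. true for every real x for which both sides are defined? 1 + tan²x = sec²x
Claim: 1 + tan²x = sec²x.
Reasoning: Start from sin²x + cos²x = 1 and divide every term by cos²x (allowed wherever tan x and sec x are defined): tan²x + 1 = 1/cos²x = sec²x.
So the two sides agree for every real x for which both sides are defined.

Conclusion: Yes, this is an identity.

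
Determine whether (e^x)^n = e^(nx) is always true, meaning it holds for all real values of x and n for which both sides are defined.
Yes, this is an identity.

Claim: (e^x)^n = e^(nx).
Reasoning: e^x is a positive real number, and for a positive base B and real exponent n, B^n = e^(n·ln B). With B = e^x, ln B = x, so (e^x)^n = e^(n·x).
So the two sides agree for all real values of x and n for which both sides are defined.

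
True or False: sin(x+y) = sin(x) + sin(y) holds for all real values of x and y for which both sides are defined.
False.

Claim: sin(x+y) = sin(x) + sin(y).
Test a specific point where both sides are defined: x = π/2, y = π/4.
LHS = sin(x+y) ≈ 0.7071
RHS = sin(x) + sin(y) ≈ 1.7071
Since 0.7071 ≠ 1.7071, the equation fails at this point, so it cannot hold for all real values of x and y for which both sides are defined.
The correct expansion is sin(x+y) = sin(x)cos(y) + cos(x)sin(y); sine is not additive.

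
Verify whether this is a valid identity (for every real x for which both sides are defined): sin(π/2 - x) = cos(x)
Claim: sin(π/2 - x) = cos(x).
Reasoning: Use sin(u - v) = sin(u)cos(v) - cos(u)sin(v) with u = π/2, v = x: sin(π/2)cos(x) - cos(π/2)sin(x) = 1·cos(x) - 0·sin(x) = cos(x).
So the two sides agree for every real x for which both sides are defined.

Conclusion: Yes, this is an identity.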